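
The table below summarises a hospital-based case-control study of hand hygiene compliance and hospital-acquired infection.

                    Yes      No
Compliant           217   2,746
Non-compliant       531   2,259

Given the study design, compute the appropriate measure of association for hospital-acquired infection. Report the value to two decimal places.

Cells: a = 217, b = 2746, c = 531, d = 2259.
This is a hospital-based case-control study: participants were sampled on outcome status, so risks in the source population cannot be estimated directly — relative risk is not valid here. The odds ratio is the appropriate measure.
OR = (a·d)/(b·c) = (217 × 2259) / (2746 × 531) = 490203 / 1458126 = 0.33619

0.34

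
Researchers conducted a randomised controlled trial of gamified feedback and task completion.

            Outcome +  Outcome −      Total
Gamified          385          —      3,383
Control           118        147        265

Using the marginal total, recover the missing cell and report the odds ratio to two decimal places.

The missing cell is in the exposed row: 3383 − 385 = 2998.
So a = 385, b = 2998, c = 118, d = 147.
OR = (a·d)/(b·c) = (385 × 147) / (2998 × 118) = 56595 / 353764 = 0.15998

0.16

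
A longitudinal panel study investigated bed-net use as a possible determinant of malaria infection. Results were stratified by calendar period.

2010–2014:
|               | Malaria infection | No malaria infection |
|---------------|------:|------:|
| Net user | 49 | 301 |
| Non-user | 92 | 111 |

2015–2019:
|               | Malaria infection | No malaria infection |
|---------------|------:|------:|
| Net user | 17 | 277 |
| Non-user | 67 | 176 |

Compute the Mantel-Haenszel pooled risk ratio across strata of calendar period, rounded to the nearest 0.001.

0.271

RR_MH = Σ(aᵢ·n₀ᵢ/nᵢ) / Σ(cᵢ·n₁ᵢ/nᵢ), with n₁ᵢ = aᵢ+bᵢ (exposed), n₀ᵢ = cᵢ+dᵢ (unexposed), nᵢ = n₁ᵢ+n₀ᵢ.
Stratum 1 (2010–2014): n₁ = 350, n₀ = 203, n = 553; a·n₀/n = 49·203/553 = 17.9873; c·n₁/n = 92·350/553 = 58.2278
Stratum 2 (2015–2019): n₁ = 294, n₀ = 243, n = 537; a·n₀/n = 17·243/537 = 7.6927; c·n₁/n = 67·294/537 = 36.6816
RR_MH = (17.9873 + 7.6927) / (58.2278 + 36.6816) = 25.6801 / 94.9094 = 0.27057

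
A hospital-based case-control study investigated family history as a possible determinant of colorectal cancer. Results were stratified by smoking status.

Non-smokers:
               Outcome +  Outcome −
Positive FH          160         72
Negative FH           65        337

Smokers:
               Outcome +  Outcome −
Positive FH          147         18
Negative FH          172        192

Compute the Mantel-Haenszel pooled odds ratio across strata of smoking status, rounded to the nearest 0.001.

10.458

OR_MH = Σ(aᵢdᵢ/nᵢ) / Σ(bᵢcᵢ/nᵢ), where nᵢ is the stratum total.
Stratum 1 (Non-smokers): n = 634; a·d/n = 160·337/634 = 85.0473; b·c/n = 72·65/634 = 7.3817
Stratum 2 (Smokers): n = 529; a·d/n = 147·192/529 = 53.3535; b·c/n = 18·172/529 = 5.8526
OR_MH = (85.0473 + 53.3535) / (7.3817 + 5.8526) = 138.4008 / 13.2343 = 10.45777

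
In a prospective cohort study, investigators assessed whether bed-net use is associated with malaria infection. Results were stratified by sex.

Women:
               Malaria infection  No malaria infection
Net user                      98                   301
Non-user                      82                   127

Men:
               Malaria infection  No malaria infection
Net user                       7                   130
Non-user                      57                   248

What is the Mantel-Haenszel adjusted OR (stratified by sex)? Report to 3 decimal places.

OR_MH = Σ(aᵢdᵢ/nᵢ) / Σ(bᵢcᵢ/nᵢ), where nᵢ is the stratum total.
Stratum 1 (Women): n = 608; a·d/n = 98·127/608 = 20.4704; b·c/n = 301·82/608 = 40.5954
Stratum 2 (Men): n = 442; a·d/n = 7·248/442 = 3.9276; b·c/n = 130·57/442 = 16.7647
OR_MH = (20.4704 + 3.9276) / (40.5954 + 16.7647) = 24.3980 / 57.3601 = 0.42535

0.425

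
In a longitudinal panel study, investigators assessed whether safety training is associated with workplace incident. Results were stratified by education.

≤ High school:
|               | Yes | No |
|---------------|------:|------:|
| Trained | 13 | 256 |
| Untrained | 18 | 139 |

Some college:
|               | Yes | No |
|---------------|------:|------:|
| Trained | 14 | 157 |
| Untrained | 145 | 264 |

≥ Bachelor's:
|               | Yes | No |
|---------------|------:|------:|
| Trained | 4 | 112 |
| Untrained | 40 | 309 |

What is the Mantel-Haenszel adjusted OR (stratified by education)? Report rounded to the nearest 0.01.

0.22

OR_MH = Σ(aᵢdᵢ/nᵢ) / Σ(bᵢcᵢ/nᵢ), where nᵢ is the stratum total.
Stratum 1 (≤ High school): n = 426; a·d/n = 13·139/426 = 4.2418; b·c/n = 256·18/426 = 10.8169
Stratum 2 (Some college): n = 580; a·d/n = 14·264/580 = 6.3724; b·c/n = 157·145/580 = 39.2500
Stratum 3 (≥ Bachelor's): n = 465; a·d/n = 4·309/465 = 2.6581; b·c/n = 112·40/465 = 9.6344
OR_MH = (4.2418 + 6.3724 + 2.6581) / (10.8169 + 39.2500 + 9.6344) = 13.2723 / 59.7013 = 0.22231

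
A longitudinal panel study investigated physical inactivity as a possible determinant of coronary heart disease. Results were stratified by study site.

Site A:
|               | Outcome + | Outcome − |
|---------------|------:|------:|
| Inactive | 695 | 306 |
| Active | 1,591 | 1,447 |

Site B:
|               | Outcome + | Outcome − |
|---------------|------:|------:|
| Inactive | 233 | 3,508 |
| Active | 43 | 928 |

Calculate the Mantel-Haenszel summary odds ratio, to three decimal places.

OR_MH = Σ(aᵢdᵢ/nᵢ) / Σ(bᵢcᵢ/nᵢ), where nᵢ is the stratum total.
Stratum 1 (Site A): n = 4039; a·d/n = 695·1447/4039 = 248.9886; b·c/n = 306·1591/4039 = 120.5363
Stratum 2 (Site B): n = 4712; a·d/n = 233·928/4712 = 45.8879; b·c/n = 3508·43/4712 = 32.0127
OR_MH = (248.9886 + 45.8879) / (120.5363 + 32.0127) = 294.8766 / 152.5490 = 1.93300

1.933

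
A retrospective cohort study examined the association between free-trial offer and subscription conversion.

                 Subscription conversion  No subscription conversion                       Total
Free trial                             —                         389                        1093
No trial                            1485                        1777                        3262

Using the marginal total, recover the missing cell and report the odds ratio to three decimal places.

The missing cell is in the exposed row: 1093 − 389 = 704.
So a = 704, b = 389, c = 1485, d = 1777.
OR = (a·d)/(b·c) = (704 × 1777) / (389 × 1485) = 1251008 / 577665 = 2.16563

2.166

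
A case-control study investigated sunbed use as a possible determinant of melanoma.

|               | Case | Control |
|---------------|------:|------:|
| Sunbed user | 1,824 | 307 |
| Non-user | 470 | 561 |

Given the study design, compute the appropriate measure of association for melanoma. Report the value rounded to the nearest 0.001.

Cells: a = 1824, b = 307, c = 470, d = 561.
This is a case-control study: participants were sampled on outcome status, so risks in the source population cannot be estimated directly — relative risk is not valid here. The odds ratio is the appropriate measure.
OR = (a·d)/(b·c) = (1824 × 561) / (307 × 470) = 1023264 / 144290 = 7.09172

7.092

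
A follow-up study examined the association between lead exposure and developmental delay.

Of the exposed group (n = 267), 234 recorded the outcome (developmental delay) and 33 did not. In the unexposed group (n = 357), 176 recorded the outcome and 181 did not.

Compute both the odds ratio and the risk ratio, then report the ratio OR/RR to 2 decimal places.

4.10

From the description: a = 234, b = 33, c = 176, d = 181.
OR = (234·181)/(33·176) = 42354/5808 = 7.29236
Risk in exposed = 234/267 = 0.87640; risk in unexposed = 176/357 = 0.49300; RR = 1.77771
OR/RR = 7.29236 / 1.77771 = 4.10211
The outcome is not rare, so the OR lies further from 1 than the RR.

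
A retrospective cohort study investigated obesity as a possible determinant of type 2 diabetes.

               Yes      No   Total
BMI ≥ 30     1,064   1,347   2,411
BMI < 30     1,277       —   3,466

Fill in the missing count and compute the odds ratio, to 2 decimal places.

1.35

The missing cell is in the unexposed row: 3466 − 1277 = 2189.
So a = 1064, b = 1347, c = 1277, d = 2189.
OR = (a·d)/(b·c) = (1064 × 2189) / (1347 × 1277) = 2329096 / 1720119 = 1.35403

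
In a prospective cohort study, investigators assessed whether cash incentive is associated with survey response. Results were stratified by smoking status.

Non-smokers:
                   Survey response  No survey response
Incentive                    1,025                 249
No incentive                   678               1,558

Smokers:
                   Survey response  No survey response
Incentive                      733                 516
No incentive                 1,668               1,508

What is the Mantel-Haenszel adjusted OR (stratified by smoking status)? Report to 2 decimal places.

OR_MH = Σ(aᵢdᵢ/nᵢ) / Σ(bᵢcᵢ/nᵢ), where nᵢ is the stratum total.
Stratum 1 (Non-smokers): n = 3510; a·d/n = 1025·1558/3510 = 454.9715; b·c/n = 249·678/3510 = 48.0974
Stratum 2 (Smokers): n = 4425; a·d/n = 733·1508/4425 = 249.7998; b·c/n = 516·1668/4425 = 194.5058
OR_MH = (454.9715 + 249.7998) / (48.0974 + 194.5058) = 704.7713 / 242.6032 = 2.90504

2.91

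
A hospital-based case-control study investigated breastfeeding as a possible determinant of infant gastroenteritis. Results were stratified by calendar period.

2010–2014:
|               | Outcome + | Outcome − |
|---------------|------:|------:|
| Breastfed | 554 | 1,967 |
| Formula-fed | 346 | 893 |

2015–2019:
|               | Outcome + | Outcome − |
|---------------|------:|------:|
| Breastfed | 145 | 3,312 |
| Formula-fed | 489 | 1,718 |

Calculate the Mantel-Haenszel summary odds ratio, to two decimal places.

OR_MH = Σ(aᵢdᵢ/nᵢ) / Σ(bᵢcᵢ/nᵢ), where nᵢ is the stratum total.
Stratum 1 (2010–2014): n = 3760; a·d/n = 554·893/3760 = 131.5750; b·c/n = 1967·346/3760 = 181.0059
Stratum 2 (2015–2019): n = 5664; a·d/n = 145·1718/5664 = 43.9813; b·c/n = 3312·489/5664 = 285.9407
OR_MH = (131.5750 + 43.9813) / (181.0059 + 285.9407) = 175.5563 / 466.9465 = 0.37597

0.38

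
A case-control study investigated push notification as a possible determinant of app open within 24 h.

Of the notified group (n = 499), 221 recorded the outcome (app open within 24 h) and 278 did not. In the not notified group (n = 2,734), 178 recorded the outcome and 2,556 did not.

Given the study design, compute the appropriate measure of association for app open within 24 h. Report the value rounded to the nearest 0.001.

From the description: a = 221, b = 278, c = 178, d = 2556.
This is a case-control study: participants were sampled on outcome status, so risks in the source population cannot be estimated directly — relative risk is not valid here. The odds ratio is the appropriate measure.
OR = (a·d)/(b·c) = (221 × 2556) / (278 × 178) = 564876 / 49484 = 11.41533

11.415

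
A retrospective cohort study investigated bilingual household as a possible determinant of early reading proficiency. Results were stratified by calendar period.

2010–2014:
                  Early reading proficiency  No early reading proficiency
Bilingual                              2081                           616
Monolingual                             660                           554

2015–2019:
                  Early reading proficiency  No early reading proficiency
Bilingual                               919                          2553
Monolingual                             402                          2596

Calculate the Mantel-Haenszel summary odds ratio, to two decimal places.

2.53

OR_MH = Σ(aᵢdᵢ/nᵢ) / Σ(bᵢcᵢ/nᵢ), where nᵢ is the stratum total.
Stratum 1 (2010–2014): n = 3911; a·d/n = 2081·554/3911 = 294.7773; b·c/n = 616·660/3911 = 103.9530
Stratum 2 (2015–2019): n = 6470; a·d/n = 919·2596/6470 = 368.7363; b·c/n = 2553·402/6470 = 158.6253
OR_MH = (294.7773 + 368.7363) / (103.9530 + 158.6253) = 663.5136 / 262.5783 = 2.52692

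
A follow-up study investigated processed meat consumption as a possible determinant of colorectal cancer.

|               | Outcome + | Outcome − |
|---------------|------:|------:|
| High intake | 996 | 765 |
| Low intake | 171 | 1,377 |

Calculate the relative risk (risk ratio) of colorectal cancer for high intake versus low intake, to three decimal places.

Cells: a = 996, b = 765, c = 171, d = 1377.
Risk in exposed = 996/1761 = 0.56559; risk in unexposed = 171/1548 = 0.11047.
RR = 0.56559 / 0.11047 = 5.12006
The risk among the exposed is 5.12 times that among the unexposed.

5.120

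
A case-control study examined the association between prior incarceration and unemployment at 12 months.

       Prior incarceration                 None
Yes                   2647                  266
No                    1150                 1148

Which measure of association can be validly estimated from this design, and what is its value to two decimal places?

Reading the table with exposure as columns: a = 2647 (Prior incarceration, case), b = 1150 (Prior incarceration, non-case), c = 266 (None, case), d = 1148.
This is a case-control study: participants were sampled on outcome status, so risks in the source population cannot be estimated directly — relative risk is not valid here. The odds ratio is the appropriate measure.
OR = (a·d)/(b·c) = (2647 × 1148) / (1150 × 266) = 3038756 / 305900 = 9.93382

9.93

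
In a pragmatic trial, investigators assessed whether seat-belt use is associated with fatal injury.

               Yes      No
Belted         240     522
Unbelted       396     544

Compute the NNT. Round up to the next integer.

10

Risk in treated group = 240/762 = 0.31496; risk in control = 396/940 = 0.42128.
Absolute risk reduction = 0.42128 − 0.31496 = 0.10632
NNT = 1 / ARR = 1 / 0.10632 = 9.406 → round up → 10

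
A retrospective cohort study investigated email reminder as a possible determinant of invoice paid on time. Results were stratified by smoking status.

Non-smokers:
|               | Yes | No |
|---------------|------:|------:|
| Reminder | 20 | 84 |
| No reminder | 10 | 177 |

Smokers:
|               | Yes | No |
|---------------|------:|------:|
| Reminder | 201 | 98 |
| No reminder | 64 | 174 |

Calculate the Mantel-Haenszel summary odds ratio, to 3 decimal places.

OR_MH = Σ(aᵢdᵢ/nᵢ) / Σ(bᵢcᵢ/nᵢ), where nᵢ is the stratum total.
Stratum 1 (Non-smokers): n = 291; a·d/n = 20·177/291 = 12.1649; b·c/n = 84·10/291 = 2.8866
Stratum 2 (Smokers): n = 537; a·d/n = 201·174/537 = 65.1285; b·c/n = 98·64/537 = 11.6797
OR_MH = (12.1649 + 65.1285) / (2.8866 + 11.6797) = 77.2934 / 14.5663 = 5.30632

5.306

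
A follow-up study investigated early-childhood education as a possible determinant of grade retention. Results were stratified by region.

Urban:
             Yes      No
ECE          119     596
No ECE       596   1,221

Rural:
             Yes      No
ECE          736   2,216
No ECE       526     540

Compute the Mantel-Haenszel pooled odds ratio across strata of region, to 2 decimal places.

0.36

OR_MH = Σ(aᵢdᵢ/nᵢ) / Σ(bᵢcᵢ/nᵢ), where nᵢ is the stratum total.
Stratum 1 (Urban): n = 2532; a·d/n = 119·1221/2532 = 57.3851; b·c/n = 596·596/2532 = 140.2907
Stratum 2 (Rural): n = 4018; a·d/n = 736·540/4018 = 98.9149; b·c/n = 2216·526/4018 = 290.0986
OR_MH = (57.3851 + 98.9149) / (140.2907 + 290.0986) = 156.3000 / 430.3892 = 0.36316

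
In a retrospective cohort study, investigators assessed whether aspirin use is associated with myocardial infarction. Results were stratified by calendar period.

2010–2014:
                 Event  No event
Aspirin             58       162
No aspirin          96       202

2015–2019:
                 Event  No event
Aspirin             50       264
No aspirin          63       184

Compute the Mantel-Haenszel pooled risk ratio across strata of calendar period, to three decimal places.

0.728

RR_MH = Σ(aᵢ·n₀ᵢ/nᵢ) / Σ(cᵢ·n₁ᵢ/nᵢ), with n₁ᵢ = aᵢ+bᵢ (exposed), n₀ᵢ = cᵢ+dᵢ (unexposed), nᵢ = n₁ᵢ+n₀ᵢ.
Stratum 1 (2010–2014): n₁ = 220, n₀ = 298, n = 518; a·n₀/n = 58·298/518 = 33.3668; c·n₁/n = 96·220/518 = 40.7722
Stratum 2 (2015–2019): n₁ = 314, n₀ = 247, n = 561; a·n₀/n = 50·247/561 = 22.0143; c·n₁/n = 63·314/561 = 35.2620
RR_MH = (33.3668 + 22.0143) / (40.7722 + 35.2620) = 55.3811 / 76.0342 = 0.72837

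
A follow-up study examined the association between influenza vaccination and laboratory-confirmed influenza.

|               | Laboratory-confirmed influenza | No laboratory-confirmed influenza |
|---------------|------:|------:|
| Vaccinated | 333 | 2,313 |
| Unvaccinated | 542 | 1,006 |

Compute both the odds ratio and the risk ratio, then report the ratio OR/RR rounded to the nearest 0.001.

Cells: a = 333, b = 2313, c = 542, d = 1006.
OR = (333·1006)/(2313·542) = 334998/1253646 = 0.26722
Risk in exposed = 333/2646 = 0.12585; risk in unexposed = 542/1548 = 0.35013; RR = 0.35944
OR/RR = 0.26722 / 0.35944 = 0.74343
The outcome is not rare, so the OR lies further from 1 than the RR.

0.743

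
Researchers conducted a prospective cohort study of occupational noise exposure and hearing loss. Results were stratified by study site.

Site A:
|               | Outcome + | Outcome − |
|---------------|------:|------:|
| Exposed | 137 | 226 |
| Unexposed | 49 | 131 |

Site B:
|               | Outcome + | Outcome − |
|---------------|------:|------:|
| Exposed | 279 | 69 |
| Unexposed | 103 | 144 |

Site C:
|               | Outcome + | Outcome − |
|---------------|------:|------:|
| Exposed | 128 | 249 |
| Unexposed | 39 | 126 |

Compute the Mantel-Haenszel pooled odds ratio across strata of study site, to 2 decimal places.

2.59

OR_MH = Σ(aᵢdᵢ/nᵢ) / Σ(bᵢcᵢ/nᵢ), where nᵢ is the stratum total.
Stratum 1 (Site A): n = 543; a·d/n = 137·131/543 = 33.0516; b·c/n = 226·49/543 = 20.3941
Stratum 2 (Site B): n = 595; a·d/n = 279·144/595 = 67.5227; b·c/n = 69·103/595 = 11.9445
Stratum 3 (Site C): n = 542; a·d/n = 128·126/542 = 29.7565; b·c/n = 249·39/542 = 17.9170
OR_MH = (33.0516 + 67.5227 + 29.7565) / (20.3941 + 11.9445 + 17.9170) = 130.3307 / 50.2556 = 2.59336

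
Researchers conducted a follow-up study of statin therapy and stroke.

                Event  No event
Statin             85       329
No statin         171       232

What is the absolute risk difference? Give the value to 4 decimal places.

-0.2190

Cells: a = 85, b = 329, c = 171, d = 232.
Risk in exposed = 85/414 = 0.205314; risk in unexposed = 171/403 = 0.424318.
Risk difference = 0.205314 − 0.424318 = -0.219004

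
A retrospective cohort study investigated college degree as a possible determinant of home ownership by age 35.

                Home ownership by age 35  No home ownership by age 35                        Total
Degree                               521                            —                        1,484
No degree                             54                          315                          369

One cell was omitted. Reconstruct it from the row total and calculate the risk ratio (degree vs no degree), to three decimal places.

The missing cell is in the exposed row: 1484 − 521 = 963.
So a = 521, b = 963, c = 54, d = 315.
RR = [a/(a+b)] / [c/(c+d)] = (521/1484) / (54/369) = 0.35108/0.14634 = 2.39903

2.399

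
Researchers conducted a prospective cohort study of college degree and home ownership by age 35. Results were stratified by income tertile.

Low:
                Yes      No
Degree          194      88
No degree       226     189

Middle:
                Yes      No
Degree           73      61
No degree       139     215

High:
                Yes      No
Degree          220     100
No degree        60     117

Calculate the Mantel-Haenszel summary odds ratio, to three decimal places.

2.355

OR_MH = Σ(aᵢdᵢ/nᵢ) / Σ(bᵢcᵢ/nᵢ), where nᵢ is the stratum total.
Stratum 1 (Low): n = 697; a·d/n = 194·189/697 = 52.6055; b·c/n = 88·226/697 = 28.5337
Stratum 2 (Middle): n = 488; a·d/n = 73·215/488 = 32.1619; b·c/n = 61·139/488 = 17.3750
Stratum 3 (High): n = 497; a·d/n = 220·117/497 = 51.7907; b·c/n = 100·60/497 = 12.0724
OR_MH = (52.6055 + 32.1619 + 51.7907) / (28.5337 + 17.3750 + 12.0724) = 136.5581 / 57.9812 = 2.35522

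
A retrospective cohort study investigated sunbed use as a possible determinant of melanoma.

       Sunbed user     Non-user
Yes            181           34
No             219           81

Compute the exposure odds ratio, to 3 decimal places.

Reading the table with exposure as columns: a = 181 (Sunbed user, case), b = 219 (Sunbed user, non-case), c = 34 (Non-user, case), d = 81.
OR = (a·d)/(b·c) = (181 × 81) / (219 × 34) = 14661 / 7446 = 1.96898
The odds of melanoma are about 1.97 times as high in the sunbed user group.

1.969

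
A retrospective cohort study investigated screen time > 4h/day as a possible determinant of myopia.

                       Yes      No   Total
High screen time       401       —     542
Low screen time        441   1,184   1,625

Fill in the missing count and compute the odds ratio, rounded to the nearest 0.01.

The missing cell is in the exposed row: 542 − 401 = 141.
So a = 401, b = 141, c = 441, d = 1184.
OR = (a·d)/(b·c) = (401 × 1184) / (141 × 441) = 474784 / 62181 = 7.63552

7.64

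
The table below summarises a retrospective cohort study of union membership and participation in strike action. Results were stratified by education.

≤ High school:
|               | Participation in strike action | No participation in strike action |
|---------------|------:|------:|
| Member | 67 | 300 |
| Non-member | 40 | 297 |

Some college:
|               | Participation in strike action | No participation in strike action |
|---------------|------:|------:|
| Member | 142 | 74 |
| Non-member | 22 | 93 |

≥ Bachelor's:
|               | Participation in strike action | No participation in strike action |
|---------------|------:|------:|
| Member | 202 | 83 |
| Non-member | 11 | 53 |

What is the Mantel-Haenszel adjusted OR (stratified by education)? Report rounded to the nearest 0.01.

OR_MH = Σ(aᵢdᵢ/nᵢ) / Σ(bᵢcᵢ/nᵢ), where nᵢ is the stratum total.
Stratum 1 (≤ High school): n = 704; a·d/n = 67·297/704 = 28.2656; b·c/n = 300·40/704 = 17.0455
Stratum 2 (Some college): n = 331; a·d/n = 142·93/331 = 39.8973; b·c/n = 74·22/331 = 4.9184
Stratum 3 (≥ Bachelor's): n = 349; a·d/n = 202·53/349 = 30.6762; b·c/n = 83·11/349 = 2.6160
OR_MH = (28.2656 + 39.8973 + 30.6762) / (17.0455 + 4.9184 + 2.6160) = 98.8391 / 24.5799 = 4.02113

4.02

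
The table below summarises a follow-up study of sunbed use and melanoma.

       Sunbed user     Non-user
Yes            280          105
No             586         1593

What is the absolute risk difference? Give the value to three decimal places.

Reading the table with exposure as columns: a = 280 (Sunbed user, case), b = 586 (Sunbed user, non-case), c = 105 (Non-user, case), d = 1593.
Risk in exposed = 280/866 = 0.323326; risk in unexposed = 105/1698 = 0.061837.
Risk difference = 0.323326 − 0.061837 = 0.261488

0.261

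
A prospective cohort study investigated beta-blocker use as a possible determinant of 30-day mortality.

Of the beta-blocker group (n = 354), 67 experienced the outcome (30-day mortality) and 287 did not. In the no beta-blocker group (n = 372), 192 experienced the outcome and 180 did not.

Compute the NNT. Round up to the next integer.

Risk in treated group = 67/354 = 0.18927; risk in control = 192/372 = 0.51613.
Absolute risk reduction = 0.51613 − 0.18927 = 0.32686
NNT = 1 / ARR = 1 / 0.32686 = 3.059 → round up → 4

4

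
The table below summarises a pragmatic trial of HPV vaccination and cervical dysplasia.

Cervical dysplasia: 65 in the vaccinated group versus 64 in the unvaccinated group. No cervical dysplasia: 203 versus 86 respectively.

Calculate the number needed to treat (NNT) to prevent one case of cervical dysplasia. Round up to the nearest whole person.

6

Risk in treated group = 65/268 = 0.24254; risk in control = 64/150 = 0.42667.
Absolute risk reduction = 0.42667 − 0.24254 = 0.18413
NNT = 1 / ARR = 1 / 0.18413 = 5.431 → round up → 6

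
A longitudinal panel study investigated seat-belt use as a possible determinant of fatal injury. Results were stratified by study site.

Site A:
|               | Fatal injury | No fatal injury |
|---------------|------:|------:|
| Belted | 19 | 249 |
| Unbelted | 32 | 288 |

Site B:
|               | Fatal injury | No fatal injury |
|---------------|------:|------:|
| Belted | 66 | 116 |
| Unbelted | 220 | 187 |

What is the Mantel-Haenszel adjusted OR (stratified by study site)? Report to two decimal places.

OR_MH = Σ(aᵢdᵢ/nᵢ) / Σ(bᵢcᵢ/nᵢ), where nᵢ is the stratum total.
Stratum 1 (Site A): n = 588; a·d/n = 19·288/588 = 9.3061; b·c/n = 249·32/588 = 13.5510
Stratum 2 (Site B): n = 589; a·d/n = 66·187/589 = 20.9542; b·c/n = 116·220/589 = 43.3277
OR_MH = (9.3061 + 20.9542) / (13.5510 + 43.3277) = 30.2603 / 56.8787 = 0.53201

0.53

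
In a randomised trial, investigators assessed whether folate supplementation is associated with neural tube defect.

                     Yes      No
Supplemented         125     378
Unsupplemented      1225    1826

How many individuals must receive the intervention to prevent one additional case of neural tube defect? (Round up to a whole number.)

7

Risk in treated group = 125/503 = 0.24851; risk in control = 1225/3051 = 0.40151.
Absolute risk reduction = 0.40151 − 0.24851 = 0.15300
NNT = 1 / ARR = 1 / 0.15300 = 6.536 → round up → 7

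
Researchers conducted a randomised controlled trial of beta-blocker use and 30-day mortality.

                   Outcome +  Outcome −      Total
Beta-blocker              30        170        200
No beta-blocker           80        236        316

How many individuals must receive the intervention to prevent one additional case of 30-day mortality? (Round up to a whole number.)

10

Risk in treated group = 30/200 = 0.15000; risk in control = 80/316 = 0.25316.
Absolute risk reduction = 0.25316 − 0.15000 = 0.10316
NNT = 1 / ARR = 1 / 0.10316 = 9.693 → round up → 10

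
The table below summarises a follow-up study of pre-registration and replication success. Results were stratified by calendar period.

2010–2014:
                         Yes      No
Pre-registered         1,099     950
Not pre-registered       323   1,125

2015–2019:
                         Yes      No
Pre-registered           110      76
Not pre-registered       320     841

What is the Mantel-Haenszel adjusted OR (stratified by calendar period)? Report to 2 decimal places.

OR_MH = Σ(aᵢdᵢ/nᵢ) / Σ(bᵢcᵢ/nᵢ), where nᵢ is the stratum total.
Stratum 1 (2010–2014): n = 3497; a·d/n = 1099·1125/3497 = 353.5530; b·c/n = 950·323/3497 = 87.7466
Stratum 2 (2015–2019): n = 1347; a·d/n = 110·841/1347 = 68.6785; b·c/n = 76·320/1347 = 18.0549
OR_MH = (353.5530 + 68.6785) / (87.7466 + 18.0549) = 422.2316 / 105.8016 = 3.99079

3.99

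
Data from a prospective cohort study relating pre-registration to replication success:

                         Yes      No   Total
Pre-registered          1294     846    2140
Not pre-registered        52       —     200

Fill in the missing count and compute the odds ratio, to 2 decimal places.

The missing cell is in the unexposed row: 200 − 52 = 148.
So a = 1294, b = 846, c = 52, d = 148.
OR = (a·d)/(b·c) = (1294 × 148) / (846 × 52) = 191512 / 43992 = 4.35334

4.35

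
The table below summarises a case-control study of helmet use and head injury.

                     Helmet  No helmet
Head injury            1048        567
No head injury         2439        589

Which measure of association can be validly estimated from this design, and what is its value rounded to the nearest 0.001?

0.446

Reading the table with exposure as columns: a = 1048 (Helmet, case), b = 2439 (Helmet, non-case), c = 567 (No helmet, case), d = 589.
This is a case-control study: participants were sampled on outcome status, so risks in the source population cannot be estimated directly — relative risk is not valid here. The odds ratio is the appropriate measure.
OR = (a·d)/(b·c) = (1048 × 589) / (2439 × 567) = 617272 / 1382913 = 0.44636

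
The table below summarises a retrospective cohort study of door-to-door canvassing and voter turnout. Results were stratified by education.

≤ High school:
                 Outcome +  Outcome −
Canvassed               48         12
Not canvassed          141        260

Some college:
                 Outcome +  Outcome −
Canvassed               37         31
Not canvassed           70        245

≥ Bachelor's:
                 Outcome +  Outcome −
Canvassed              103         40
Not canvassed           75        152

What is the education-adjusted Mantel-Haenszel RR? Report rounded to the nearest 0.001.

RR_MH = Σ(aᵢ·n₀ᵢ/nᵢ) / Σ(cᵢ·n₁ᵢ/nᵢ), with n₁ᵢ = aᵢ+bᵢ (exposed), n₀ᵢ = cᵢ+dᵢ (unexposed), nᵢ = n₁ᵢ+n₀ᵢ.
Stratum 1 (≤ High school): n₁ = 60, n₀ = 401, n = 461; a·n₀/n = 48·401/461 = 41.7527; c·n₁/n = 141·60/461 = 18.3514
Stratum 2 (Some college): n₁ = 68, n₀ = 315, n = 383; a·n₀/n = 37·315/383 = 30.4308; c·n₁/n = 70·68/383 = 12.4282
Stratum 3 (≥ Bachelor's): n₁ = 143, n₀ = 227, n = 370; a·n₀/n = 103·227/370 = 63.1919; c·n₁/n = 75·143/370 = 28.9865
RR_MH = (41.7527 + 30.4308 + 63.1919) / (18.3514 + 12.4282 + 28.9865) = 135.3754 / 59.7661 = 2.26509

2.265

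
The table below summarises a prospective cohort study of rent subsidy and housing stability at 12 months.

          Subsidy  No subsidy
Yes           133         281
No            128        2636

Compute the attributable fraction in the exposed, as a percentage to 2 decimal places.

Reading the table with exposure as columns: a = 133 (Subsidy, case), b = 128 (Subsidy, non-case), c = 281 (No subsidy, case), d = 2636.
Risk in exposed = 133/261 = 0.50958; risk in unexposed = 281/2917 = 0.09633.
RR = 0.50958/0.09633 = 5.28982
AR% = (RR − 1)/RR × 100 = (5.28982 − 1)/5.28982 × 100 = 81.0958%

81.10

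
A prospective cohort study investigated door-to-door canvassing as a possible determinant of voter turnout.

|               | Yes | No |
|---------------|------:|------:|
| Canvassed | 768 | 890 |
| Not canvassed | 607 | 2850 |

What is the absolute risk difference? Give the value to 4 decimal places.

Cells: a = 768, b = 890, c = 607, d = 2850.
Risk in exposed = 768/1658 = 0.463209; risk in unexposed = 607/3457 = 0.175586.
Risk difference = 0.463209 − 0.175586 = 0.287623

0.2876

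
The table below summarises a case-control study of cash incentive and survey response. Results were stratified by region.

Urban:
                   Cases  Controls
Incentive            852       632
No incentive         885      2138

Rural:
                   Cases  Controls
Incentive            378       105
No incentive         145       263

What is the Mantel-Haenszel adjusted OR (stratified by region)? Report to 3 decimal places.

3.653

OR_MH = Σ(aᵢdᵢ/nᵢ) / Σ(bᵢcᵢ/nᵢ), where nᵢ is the stratum total.
Stratum 1 (Urban): n = 4507; a·d/n = 852·2138/4507 = 404.1660; b·c/n = 632·885/4507 = 124.1003
Stratum 2 (Rural): n = 891; a·d/n = 378·263/891 = 111.5758; b·c/n = 105·145/891 = 17.0875
OR_MH = (404.1660 + 111.5758) / (124.1003 + 17.0875) = 515.7417 / 141.1878 = 3.65288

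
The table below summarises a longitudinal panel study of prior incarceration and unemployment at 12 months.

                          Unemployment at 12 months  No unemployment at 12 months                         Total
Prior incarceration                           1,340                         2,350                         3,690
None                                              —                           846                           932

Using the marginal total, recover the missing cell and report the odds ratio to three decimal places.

5.609

The missing cell is in the unexposed row: 932 − 846 = 86.
So a = 1340, b = 2350, c = 86, d = 846.
OR = (a·d)/(b·c) = (1340 × 846) / (2350 × 86) = 1133640 / 202100 = 5.60930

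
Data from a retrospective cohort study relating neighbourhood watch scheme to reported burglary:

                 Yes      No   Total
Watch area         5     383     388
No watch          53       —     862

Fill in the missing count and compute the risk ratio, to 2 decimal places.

0.21

The missing cell is in the unexposed row: 862 − 53 = 809.
So a = 5, b = 383, c = 53, d = 809.
RR = [a/(a+b)] / [c/(c+d)] = (5/388) / (53/862) = 0.01289/0.06148 = 0.20959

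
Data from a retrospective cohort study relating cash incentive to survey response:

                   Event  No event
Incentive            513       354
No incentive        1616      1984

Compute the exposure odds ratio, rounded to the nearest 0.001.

1.779

Cells: a = 513, b = 354, c = 1616, d = 1984.
OR = (a·d)/(b·c) = (513 × 1984) / (354 × 1616) = 1017792 / 572064 = 1.77916
The odds of survey response are about 1.78 times as high in the incentive group.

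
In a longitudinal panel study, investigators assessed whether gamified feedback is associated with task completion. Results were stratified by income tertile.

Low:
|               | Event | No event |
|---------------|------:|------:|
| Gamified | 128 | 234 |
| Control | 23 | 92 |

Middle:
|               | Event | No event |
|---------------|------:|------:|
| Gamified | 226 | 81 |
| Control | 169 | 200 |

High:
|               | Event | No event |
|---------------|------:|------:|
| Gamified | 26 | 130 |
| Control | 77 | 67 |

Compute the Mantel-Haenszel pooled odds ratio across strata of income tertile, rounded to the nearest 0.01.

OR_MH = Σ(aᵢdᵢ/nᵢ) / Σ(bᵢcᵢ/nᵢ), where nᵢ is the stratum total.
Stratum 1 (Low): n = 477; a·d/n = 128·92/477 = 24.6876; b·c/n = 234·23/477 = 11.2830
Stratum 2 (Middle): n = 676; a·d/n = 226·200/676 = 66.8639; b·c/n = 81·169/676 = 20.2500
Stratum 3 (High): n = 300; a·d/n = 26·67/300 = 5.8067; b·c/n = 130·77/300 = 33.3667
OR_MH = (24.6876 + 66.8639 + 5.8067) / (11.2830 + 20.2500 + 33.3667) = 97.3582 / 64.8997 = 1.50013

1.50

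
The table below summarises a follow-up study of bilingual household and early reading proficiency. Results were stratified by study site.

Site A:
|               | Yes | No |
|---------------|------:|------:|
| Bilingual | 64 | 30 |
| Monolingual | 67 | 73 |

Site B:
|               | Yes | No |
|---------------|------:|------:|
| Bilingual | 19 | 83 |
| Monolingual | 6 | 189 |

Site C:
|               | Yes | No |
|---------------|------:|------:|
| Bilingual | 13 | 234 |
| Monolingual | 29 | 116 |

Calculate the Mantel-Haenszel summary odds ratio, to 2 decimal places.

OR_MH = Σ(aᵢdᵢ/nᵢ) / Σ(bᵢcᵢ/nᵢ), where nᵢ is the stratum total.
Stratum 1 (Site A): n = 234; a·d/n = 64·73/234 = 19.9658; b·c/n = 30·67/234 = 8.5897
Stratum 2 (Site B): n = 297; a·d/n = 19·189/297 = 12.0909; b·c/n = 83·6/297 = 1.6768
Stratum 3 (Site C): n = 392; a·d/n = 13·116/392 = 3.8469; b·c/n = 234·29/392 = 17.3112
OR_MH = (19.9658 + 12.0909 + 3.8469) / (8.5897 + 1.6768 + 17.3112) = 35.9037 / 27.5777 = 1.30191

1.30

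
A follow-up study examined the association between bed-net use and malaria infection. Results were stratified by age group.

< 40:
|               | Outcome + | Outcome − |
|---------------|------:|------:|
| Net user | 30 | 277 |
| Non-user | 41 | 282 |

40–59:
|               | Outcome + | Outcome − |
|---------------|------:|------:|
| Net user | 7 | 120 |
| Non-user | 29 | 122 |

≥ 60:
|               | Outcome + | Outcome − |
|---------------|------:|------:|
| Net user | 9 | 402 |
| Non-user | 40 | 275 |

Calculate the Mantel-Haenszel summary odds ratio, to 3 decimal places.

0.378

OR_MH = Σ(aᵢdᵢ/nᵢ) / Σ(bᵢcᵢ/nᵢ), where nᵢ is the stratum total.
Stratum 1 (< 40): n = 630; a·d/n = 30·282/630 = 13.4286; b·c/n = 277·41/630 = 18.0270
Stratum 2 (40–59): n = 278; a·d/n = 7·122/278 = 3.0719; b·c/n = 120·29/278 = 12.5180
Stratum 3 (≥ 60): n = 726; a·d/n = 9·275/726 = 3.4091; b·c/n = 402·40/726 = 22.1488
OR_MH = (13.4286 + 3.0719 + 3.4091) / (18.0270 + 12.5180 + 22.1488) = 19.9096 / 52.6937 = 0.37784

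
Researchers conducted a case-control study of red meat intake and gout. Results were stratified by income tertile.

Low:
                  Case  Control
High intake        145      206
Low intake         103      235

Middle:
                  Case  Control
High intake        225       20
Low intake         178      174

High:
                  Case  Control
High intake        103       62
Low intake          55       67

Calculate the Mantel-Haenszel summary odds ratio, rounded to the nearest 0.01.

OR_MH = Σ(aᵢdᵢ/nᵢ) / Σ(bᵢcᵢ/nᵢ), where nᵢ is the stratum total.
Stratum 1 (Low): n = 689; a·d/n = 145·235/689 = 49.4557; b·c/n = 206·103/689 = 30.7954
Stratum 2 (Middle): n = 597; a·d/n = 225·174/597 = 65.5779; b·c/n = 20·178/597 = 5.9631
Stratum 3 (High): n = 287; a·d/n = 103·67/287 = 24.0453; b·c/n = 62·55/287 = 11.8815
OR_MH = (49.4557 + 65.5779 + 24.0453) / (30.7954 + 5.9631 + 11.8815) = 139.0789 / 48.6400 = 2.85935

2.86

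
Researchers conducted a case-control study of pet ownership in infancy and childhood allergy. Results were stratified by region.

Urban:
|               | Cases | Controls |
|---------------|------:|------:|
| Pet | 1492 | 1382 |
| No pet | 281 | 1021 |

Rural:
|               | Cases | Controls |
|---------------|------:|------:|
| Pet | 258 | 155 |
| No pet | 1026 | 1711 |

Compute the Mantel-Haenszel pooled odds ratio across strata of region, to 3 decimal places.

OR_MH = Σ(aᵢdᵢ/nᵢ) / Σ(bᵢcᵢ/nᵢ), where nᵢ is the stratum total.
Stratum 1 (Urban): n = 4176; a·d/n = 1492·1021/4176 = 364.7826; b·c/n = 1382·281/4176 = 92.9938
Stratum 2 (Rural): n = 3150; a·d/n = 258·1711/3150 = 140.1390; b·c/n = 155·1026/3150 = 50.4857
OR_MH = (364.7826 + 140.1390) / (92.9938 + 50.4857) = 504.9216 / 143.4795 = 3.51912

3.519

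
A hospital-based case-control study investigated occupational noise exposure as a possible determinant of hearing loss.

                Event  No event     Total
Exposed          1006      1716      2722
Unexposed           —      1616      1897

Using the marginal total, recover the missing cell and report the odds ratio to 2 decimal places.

The missing cell is in the unexposed row: 1897 − 1616 = 281.
So a = 1006, b = 1716, c = 281, d = 1616.
OR = (a·d)/(b·c) = (1006 × 1616) / (1716 × 281) = 1625696 / 482196 = 3.37144

3.37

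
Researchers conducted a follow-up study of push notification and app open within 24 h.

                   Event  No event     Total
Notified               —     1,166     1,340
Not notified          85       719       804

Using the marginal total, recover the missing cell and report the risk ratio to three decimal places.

1.228

The missing cell is in the exposed row: 1340 − 1166 = 174.
So a = 174, b = 1166, c = 85, d = 719.
RR = [a/(a+b)] / [c/(c+d)] = (174/1340) / (85/804) = 0.12985/0.10572 = 1.22824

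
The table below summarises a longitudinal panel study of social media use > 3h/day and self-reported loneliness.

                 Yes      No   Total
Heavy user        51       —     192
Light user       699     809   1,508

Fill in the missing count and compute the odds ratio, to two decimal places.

The missing cell is in the exposed row: 192 − 51 = 141.
So a = 51, b = 141, c = 699, d = 809.
OR = (a·d)/(b·c) = (51 × 809) / (141 × 699) = 41259 / 98559 = 0.41862

0.42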